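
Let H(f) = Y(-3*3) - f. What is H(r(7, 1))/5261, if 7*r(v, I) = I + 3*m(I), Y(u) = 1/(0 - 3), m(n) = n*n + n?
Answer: -4/15783 ≈ -0.00025344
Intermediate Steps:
m(n) = n + n² (m(n) = n² + n = n + n²)
Y(u) = -⅓ (Y(u) = 1/(-3) = -⅓)
r(v, I) = I/7 + 3*I*(1 + I)/7 (r(v, I) = (I + 3*(I*(1 + I)))/7 = (I + 3*I*(1 + I))/7 = I/7 + 3*I*(1 + I)/7)
H(f) = -⅓ - f
H(r(7, 1))/5261 = (-⅓ - (4 + 3*1)/7)/5261 = (-⅓ - (4 + 3)/7)*(1/5261) = (-⅓ - 7/7)*(1/5261) = (-⅓ - 1*1)*(1/5261) = (-⅓ - 1)*(1/5261) = -4/3*1/5261 = -4/15783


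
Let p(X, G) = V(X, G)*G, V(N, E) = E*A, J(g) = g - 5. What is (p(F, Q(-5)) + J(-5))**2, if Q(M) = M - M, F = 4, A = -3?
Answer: 100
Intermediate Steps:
Q(M) = 0
J(g) = -5 + g
V(N, E) = -3*E (V(N, E) = E*(-3) = -3*E)
p(X, G) = -3*G**2 (p(X, G) = (-3*G)*G = -3*G**2)
(p(F, Q(-5)) + J(-5))**2 = (-3*0**2 + (-5 - 5))**2 = (-3*0 - 10)**2 = (0 - 10)**2 = (-10)**2 = 100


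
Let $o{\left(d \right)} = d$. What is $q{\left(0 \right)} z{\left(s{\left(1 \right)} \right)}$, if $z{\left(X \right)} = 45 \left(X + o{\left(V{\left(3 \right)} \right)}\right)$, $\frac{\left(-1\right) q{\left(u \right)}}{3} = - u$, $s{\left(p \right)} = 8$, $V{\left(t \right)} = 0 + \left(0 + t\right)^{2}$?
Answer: $0$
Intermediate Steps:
$V{\left(t \right)} = t^{2}$ ($V{\left(t \right)} = 0 + t^{2} = t^{2}$)
$q{\left(u \right)} = 3 u$ ($q{\left(u \right)} = - 3 \left(- u\right) = 3 u$)
$z{\left(X \right)} = 405 + 45 X$ ($z{\left(X \right)} = 45 \left(X + 3^{2}\right) = 45 \left(X + 9\right) = 45 \left(9 + X\right) = 405 + 45 X$)
$q{\left(0 \right)} z{\left(s{\left(1 \right)} \right)} = 3 \cdot 0 \left(405 + 45 \cdot 8\right) = 0 \left(405 + 360\right) = 0 \cdot 765 = 0$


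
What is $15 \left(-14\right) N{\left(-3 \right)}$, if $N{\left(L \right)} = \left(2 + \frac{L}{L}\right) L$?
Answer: $1890$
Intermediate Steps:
$N{\left(L \right)} = 3 L$ ($N{\left(L \right)} = \left(2 + 1\right) L = 3 L$)
$15 \left(-14\right) N{\left(-3 \right)} = 15 \left(-14\right) 3 \left(-3\right) = \left(-210\right) \left(-9\right) = 1890$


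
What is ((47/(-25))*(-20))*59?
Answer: 11092/5 ≈ 2218.4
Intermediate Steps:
((47/(-25))*(-20))*59 = ((47*(-1/25))*(-20))*59 = -47/25*(-20)*59 = (188/5)*59 = 11092/5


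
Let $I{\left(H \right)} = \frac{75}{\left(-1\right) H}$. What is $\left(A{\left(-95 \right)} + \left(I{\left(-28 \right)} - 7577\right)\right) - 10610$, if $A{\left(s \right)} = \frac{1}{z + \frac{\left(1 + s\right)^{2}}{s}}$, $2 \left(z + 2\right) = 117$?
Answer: $- \frac{504579311}{27748} \approx -18184.0$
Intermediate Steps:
$z = \frac{113}{2}$ ($z = -2 + \frac{1}{2} \cdot 117 = -2 + \frac{117}{2} = \frac{113}{2} \approx 56.5$)
$I{\left(H \right)} = - \frac{75}{H}$ ($I{\left(H \right)} = 75 \left(- \frac{1}{H}\right) = - \frac{75}{H}$)
$A{\left(s \right)} = \frac{1}{\frac{113}{2} + \frac{\left(1 + s\right)^{2}}{s}}$
$\left(A{\left(-95 \right)} + \left(I{\left(-28 \right)} - 7577\right)\right) - 10610 = \left(2 \left(-95\right) \frac{1}{2 \left(1 - 95\right)^{2} + 113 \left(-95\right)} - \left(7577 + \frac{75}{-28}\right)\right) - 10610 = \left(2 \left(-95\right) \frac{1}{2 \left(-94\right)^{2} - 10735} - \frac{212081}{28}\right) - 10610 = \left(2 \left(-95\right) \frac{1}{2 \cdot 8836 - 10735} + \left(\frac{75}{28} - 7577\right)\right) - 10610 = \left(2 \left(-95\right) \frac{1}{17672 - 10735} - \frac{212081}{28}\right) - 10610 = \left(2 \left(-95\right) \frac{1}{6937} - \frac{212081}{28}\right) - 10610 = \left(- \frac{190}{6937} - \frac{212081}{28}\right) - 10610 = - \frac{210173031}{27748} - 10610 = - \frac{504579311}{27748}$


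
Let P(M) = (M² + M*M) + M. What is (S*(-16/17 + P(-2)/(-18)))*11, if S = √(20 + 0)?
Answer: -1430*√5/51 ≈ -62.698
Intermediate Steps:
P(M) = M + 2*M² (P(M) = (M² + M²) + M = 2*M² + M = M + 2*M²)
S = 2*√5 (S = √20 = 2*√5 ≈ 4.4721)
(S*(-16/17 + P(-2)/(-18)))*11 = ((2*√5)*(-16/17 - 2*(1 + 2*(-2))/(-18)))*11 = ((2*√5)*(-16*1/17 - 2*(1 - 4)*(-1/18)))*11 = ((2*√5)*(-16/17 - 2*(-3)*(-1/18)))*11 = ((2*√5)*(-16/17 + 6*(-1/18)))*11 = ((2*√5)*(-16/17 - ⅓))*11 = ((2*√5)*(-65/51))*11 = -130*√5/51*11 = -1430*√5/51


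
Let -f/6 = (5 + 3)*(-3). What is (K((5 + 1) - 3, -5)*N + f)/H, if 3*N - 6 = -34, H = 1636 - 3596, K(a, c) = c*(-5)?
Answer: 67/1470 ≈ 0.045578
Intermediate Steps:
f = 144 (f = -6*(5 + 3)*(-3) = -48*(-3) = -6*(-24) = 144)
K(a, c) = -5*c
H = -1960
N = -28/3 (N = 2 + (⅓)*(-34) = 2 - 34/3 = -28/3 ≈ -9.3333)
(K((5 + 1) - 3, -5)*N + f)/H = (-5*(-5)*(-28/3) + 144)/(-1960) = (25*(-28/3) + 144)*(-1/1960) = (-700/3 + 144)*(-1/1960) = -268/3*(-1/1960) = 67/1470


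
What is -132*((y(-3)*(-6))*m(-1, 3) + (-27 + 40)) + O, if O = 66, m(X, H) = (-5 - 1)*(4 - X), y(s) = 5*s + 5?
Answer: 235950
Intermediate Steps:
y(s) = 5 + 5*s
m(X, H) = -24 + 6*X (m(X, H) = -6*(4 - X) = -24 + 6*X)
-132*((y(-3)*(-6))*m(-1, 3) + (-27 + 40)) + O = -132*(((5 + 5*(-3))*(-6))*(-24 + 6*(-1)) + (-27 + 40)) + 66 = -132*(((5 - 15)*(-6))*(-24 - 6) + 13) + 66 = -132*(-10*(-6)*(-30) + 13) + 66 = -132*(60*(-30) + 13) + 66 = -132*(-1800 + 13) + 66 = -132*(-1787) + 66 = 235884 + 66 = 235950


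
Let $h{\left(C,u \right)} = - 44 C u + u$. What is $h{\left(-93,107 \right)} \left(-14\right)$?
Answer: $-6131314$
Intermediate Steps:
$h{\left(C,u \right)} = u - 44 C u$ ($h{\left(C,u \right)} = - 44 C u + u = u - 44 C u$)
$h{\left(-93,107 \right)} \left(-14\right) = 107 \left(1 - -4092\right) \left(-14\right) = 107 \left(1 + 4092\right) \left(-14\right) = 107 \cdot 4093 \left(-14\right) = 437951 \left(-14\right) = -6131314$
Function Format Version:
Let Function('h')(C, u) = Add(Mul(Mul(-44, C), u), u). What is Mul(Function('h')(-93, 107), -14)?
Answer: -6131314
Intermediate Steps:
Function('h')(C, u) = Add(u, Mul(-44, C, u)) (Function('h')(C, u) = Add(Mul(-44, C, u), u) = Add(u, Mul(-44, C, u)))
Mul(Function('h')(-93, 107), -14) = Mul(Mul(107, Add(1, Mul(-44, -93))), -14) = Mul(Mul(107, Add(1, 4092)), -14) = Mul(Mul(107, 4093), -14) = Mul(437951, -14) = -6131314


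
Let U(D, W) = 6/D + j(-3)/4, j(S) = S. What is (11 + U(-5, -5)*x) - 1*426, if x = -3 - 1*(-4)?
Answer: -8339/20 ≈ -416.95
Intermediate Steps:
x = 1 (x = -3 + 4 = 1)
U(D, W) = -¾ + 6/D (U(D, W) = 6/D - 3/4 = 6/D - 3*¼ = 6/D - ¾ = -¾ + 6/D)
(11 + U(-5, -5)*x) - 1*426 = (11 + (-¾ + 6/(-5))*1) - 1*426 = (11 + (-¾ + 6*(-⅕))*1) - 426 = (11 + (-¾ - 6/5)*1) - 426 = (11 - 39/20*1) - 426 = (11 - 39/20) - 426 = 181/20 - 426 = -8339/20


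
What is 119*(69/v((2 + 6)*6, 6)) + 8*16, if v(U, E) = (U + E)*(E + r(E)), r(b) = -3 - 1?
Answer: 7345/36 ≈ 204.03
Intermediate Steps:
r(b) = -4
v(U, E) = (-4 + E)*(E + U) (v(U, E) = (U + E)*(E - 4) = (E + U)*(-4 + E) = (-4 + E)*(E + U))
119*(69/v((2 + 6)*6, 6)) + 8*16 = 119*(69/(6² - 4*6 - 4*(2 + 6)*6 + 6*((2 + 6)*6))) + 8*16 = 119*(69/(36 - 24 - 32*6 + 6*(8*6))) + 128 = 119*(69/(36 - 24 - 4*48 + 6*48)) + 128 = 119*(69/(36 - 24 - 192 + 288)) + 128 = 119*(69/108) + 128 = 119*(69*(1/108)) + 128 = 119*(23/36) + 128 = 2737/36 + 128 = 7345/36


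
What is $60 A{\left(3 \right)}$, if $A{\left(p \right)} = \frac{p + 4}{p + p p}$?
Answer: $35$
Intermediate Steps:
$A{\left(p \right)} = \frac{4 + p}{p + p^{2}}$
$60 A{\left(3 \right)} = 60 \frac{4 + 3}{3 \left(1 + 3\right)} = 60 \cdot \frac{1}{3} \cdot \frac{1}{4} \cdot 7 = 60 \cdot \frac{7}{12} = 35$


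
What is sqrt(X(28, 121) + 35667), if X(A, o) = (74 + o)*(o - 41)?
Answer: sqrt(51267) ≈ 226.42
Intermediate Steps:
X(A, o) = (-41 + o)*(74 + o) (X(A, o) = (74 + o)*(-41 + o) = (-41 + o)*(74 + o))
sqrt(X(28, 121) + 35667) = sqrt((-3034 + 121**2 + 33*121) + 35667) = sqrt((-3034 + 14641 + 3993) + 35667) = sqrt(15600 + 35667) = sqrt(51267)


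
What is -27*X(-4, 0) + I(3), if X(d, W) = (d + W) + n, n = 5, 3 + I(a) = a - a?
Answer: -30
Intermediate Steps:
I(a) = -3 (I(a) = -3 + (a - a) = -3 + 0 = -3)
X(d, W) = 5 + W + d (X(d, W) = (d + W) + 5 = (W + d) + 5 = 5 + W + d)
-27*X(-4, 0) + I(3) = -27*(5 + 0 - 4) - 3 = -27*1 - 3 = -27 - 3 = -30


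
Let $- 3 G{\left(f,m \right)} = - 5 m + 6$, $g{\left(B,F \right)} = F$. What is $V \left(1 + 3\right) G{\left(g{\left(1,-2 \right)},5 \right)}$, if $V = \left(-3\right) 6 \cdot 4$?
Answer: $-1824$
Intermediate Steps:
$G{\left(f,m \right)} = -2 + \frac{5 m}{3}$ ($G{\left(f,m \right)} = - \frac{- 5 m + 6}{3} = - \frac{6 - 5 m}{3} = -2 + \frac{5 m}{3}$)
$V = -72$ ($V = \left(-18\right) 4 = -72$)
$V \left(1 + 3\right) G{\left(g{\left(1,-2 \right)},5 \right)} = - 72 \left(1 + 3\right) \left(-2 + \frac{5}{3} \cdot 5\right) = \left(-72\right) 4 \left(-2 + \frac{25}{3}\right) = \left(-288\right) \frac{19}{3} = -1824$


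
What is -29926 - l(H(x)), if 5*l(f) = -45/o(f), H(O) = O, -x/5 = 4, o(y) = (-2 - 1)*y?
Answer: -598517/20 ≈ -29926.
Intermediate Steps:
o(y) = -3*y
x = -20 (x = -5*4 = -20)
l(f) = 3/f (l(f) = (-45*(-1/(3*f)))/5 = (-(-15)/f)/5 = (15/f)/5 = 3/f)
-29926 - l(H(x)) = -29926 - 3/(-20) = -29926 - 3*(-1)/20 = -29926 - 1*(-3/20) = -29926 + 3/20 = -598517/20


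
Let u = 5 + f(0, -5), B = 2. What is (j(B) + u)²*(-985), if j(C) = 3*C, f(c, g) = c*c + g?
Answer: -35460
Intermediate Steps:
f(c, g) = g + c² (f(c, g) = c² + g = g + c²)
u = 0 (u = 5 + (-5 + 0²) = 5 + (-5 + 0) = 5 - 5 = 0)
(j(B) + u)²*(-985) = (3*2 + 0)²*(-985) = (6 + 0)²*(-985) = 6²*(-985) = 36*(-985) = -35460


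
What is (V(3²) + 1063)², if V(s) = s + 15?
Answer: 1181569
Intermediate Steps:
V(s) = 15 + s
(V(3²) + 1063)² = ((15 + 3²) + 1063)² = ((15 + 9) + 1063)² = (24 + 1063)² = 1087² = 1181569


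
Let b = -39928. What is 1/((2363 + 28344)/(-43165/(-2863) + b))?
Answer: -114270699/87914141 ≈ -1.2998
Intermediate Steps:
1/((2363 + 28344)/(-43165/(-2863) + b)) = 1/((2363 + 28344)/(-43165/(-2863) - 39928)) = 1/(30707/(-43165*(-1)/2863 - 39928)) = 1/(30707/(-1*(-43165/2863) - 39928)) = 1/(30707/(43165/2863 - 39928)) = 1/(30707/(-114270699/2863)) = 1/(30707*(-2863/114270699)) = 1/(-87914141/114270699) = -114270699/87914141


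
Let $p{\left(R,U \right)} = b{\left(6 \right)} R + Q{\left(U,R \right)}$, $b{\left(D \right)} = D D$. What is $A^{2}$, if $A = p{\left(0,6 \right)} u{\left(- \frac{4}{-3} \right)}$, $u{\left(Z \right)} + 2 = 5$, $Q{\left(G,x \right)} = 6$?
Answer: $324$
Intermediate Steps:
$b{\left(D \right)} = D^{2}$
$p{\left(R,U \right)} = 6 + 36 R$ ($p{\left(R,U \right)} = 6^{2} R + 6 = 36 R + 6 = 6 + 36 R$)
$u{\left(Z \right)} = 3$ ($u{\left(Z \right)} = -2 + 5 = 3$)
$A = 18$ ($A = \left(6 + 36 \cdot 0\right) 3 = \left(6 + 0\right) 3 = 6 \cdot 3 = 18$)
$A^{2} = 18^{2} = 324$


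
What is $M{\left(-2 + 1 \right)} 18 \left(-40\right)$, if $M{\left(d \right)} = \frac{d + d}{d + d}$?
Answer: $-720$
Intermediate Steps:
$M{\left(d \right)} = 1$ ($M{\left(d \right)} = \frac{2 d}{2 d} = 2 d \frac{1}{2 d} = 1$)
$M{\left(-2 + 1 \right)} 18 \left(-40\right) = 1 \cdot 18 \left(-40\right) = 18 \left(-40\right) = -720$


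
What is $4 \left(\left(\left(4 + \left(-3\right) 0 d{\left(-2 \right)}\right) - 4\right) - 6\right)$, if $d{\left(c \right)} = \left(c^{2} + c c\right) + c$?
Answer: $-24$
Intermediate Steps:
$d{\left(c \right)} = c + 2 c^{2}$ ($d{\left(c \right)} = \left(c^{2} + c^{2}\right) + c = 2 c^{2} + c = c + 2 c^{2}$)
$4 \left(\left(\left(4 + \left(-3\right) 0 d{\left(-2 \right)}\right) - 4\right) - 6\right) = 4 \left(\left(\left(4 + \left(-3\right) 0 \left(- 2 \left(1 + 2 \left(-2\right)\right)\right)\right) - 4\right) - 6\right) = 4 \left(\left(\left(4 + 0 \left(- 2 \left(1 - 4\right)\right)\right) - 4\right) - 6\right) = 4 \left(\left(\left(4 + 0 \left(\left(-2\right) \left(-3\right)\right)\right) - 4\right) - 6\right) = 4 \left(\left(\left(4 + 0 \cdot 6\right) - 4\right) - 6\right) = 4 \left(\left(\left(4 + 0\right) - 4\right) - 6\right) = 4 \left(\left(4 - 4\right) - 6\right) = 4 \left(0 - 6\right) = 4 \left(-6\right) = -24$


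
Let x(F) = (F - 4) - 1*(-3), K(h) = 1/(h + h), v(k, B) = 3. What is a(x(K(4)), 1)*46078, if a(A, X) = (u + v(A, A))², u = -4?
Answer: 46078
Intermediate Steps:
K(h) = 1/(2*h)
x(F) = -1 + F (x(F) = (-4 + F) + 3 = -1 + F)
a(A, X) = 1 (a(A, X) = (-4 + 3)² = (-1)² = 1)
a(x(K(4)), 1)*46078 = 1*46078 = 46078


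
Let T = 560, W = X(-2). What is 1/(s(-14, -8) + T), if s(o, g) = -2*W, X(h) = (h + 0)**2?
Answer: 1/552 ≈ 0.0018116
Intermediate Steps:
X(h) = h**2
W = 4 (W = (-2)**2 = 4)
s(o, g) = -8 (s(o, g) = -2*4 = -8)
1/(s(-14, -8) + T) = 1/(-8 + 560) = 1/552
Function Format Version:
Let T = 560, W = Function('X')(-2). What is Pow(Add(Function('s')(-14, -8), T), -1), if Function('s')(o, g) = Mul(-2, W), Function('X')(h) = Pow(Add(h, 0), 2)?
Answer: Rational(1, 552) ≈ 0.0018116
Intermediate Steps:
Function('X')(h) = Pow(h, 2)
W = 4 (W = Pow(-2, 2) = 4)
Function('s')(o, g) = -8 (Function('s')(o, g) = Mul(-2, 4) = -8)
Pow(Add(Function('s')(-14, -8), T), -1) = Pow(Add(-8, 560), -1) = Pow(552, -1) = Rational(1, 552)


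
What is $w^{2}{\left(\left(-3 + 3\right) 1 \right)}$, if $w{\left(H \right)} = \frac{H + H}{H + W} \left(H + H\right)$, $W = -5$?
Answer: $0$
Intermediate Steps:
$w{\left(H \right)} = \frac{4 H^{2}}{-5 + H}$ ($w{\left(H \right)} = \frac{H + H}{H - 5} \left(H + H\right) = \frac{2 H}{-5 + H} 2 H = \frac{4 H^{2}}{-5 + H}$)
$w^{2}{\left(\left(-3 + 3\right) 1 \right)} = \left(\frac{4 \left(\left(-3 + 3\right) 1\right)^{2}}{-5 + \left(-3 + 3\right) 1}\right)^{2} = \left(\frac{4 \left(0 \cdot 1\right)^{2}}{-5 + 0 \cdot 1}\right)^{2} = \left(\frac{4 \cdot 0^{2}}{-5 + 0}\right)^{2} = \left(4 \cdot 0 \frac{1}{-5}\right)^{2} = \left(4 \cdot 0 \left(- \frac{1}{5}\right)\right)^{2} = 0^{2} = 0$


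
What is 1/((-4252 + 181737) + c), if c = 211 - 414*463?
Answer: -1/13986 ≈ -7.1500e-5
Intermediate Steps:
c = -191471 (c = 211 - 191682 = -191471)
1/((-4252 + 181737) + c) = 1/((-4252 + 181737) - 191471) = 1/(177485 - 191471) = 1/(-13986) = -1/13986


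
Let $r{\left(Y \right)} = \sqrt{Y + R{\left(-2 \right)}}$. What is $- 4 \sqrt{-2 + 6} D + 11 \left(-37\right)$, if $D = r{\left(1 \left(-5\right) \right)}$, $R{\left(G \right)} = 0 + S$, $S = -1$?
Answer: $-407 - 8 i \sqrt{6} \approx -407.0 - 19.596 i$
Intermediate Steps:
$R{\left(G \right)} = -1$ ($R{\left(G \right)} = 0 - 1 = -1$)
$r{\left(Y \right)} = \sqrt{-1 + Y}$ ($r{\left(Y \right)} = \sqrt{Y - 1} = \sqrt{-1 + Y}$)
$D = i \sqrt{6}$ ($D = \sqrt{-1 + 1 \left(-5\right)} = \sqrt{-1 - 5} = \sqrt{-6} = i \sqrt{6} \approx 2.4495 i$)
$- 4 \sqrt{-2 + 6} D + 11 \left(-37\right) = - 4 \sqrt{-2 + 6} i \sqrt{6} + 11 \left(-37\right) = - 4 \sqrt{4} i \sqrt{6} - 407 = \left(-4\right) 2 i \sqrt{6} - 407 = - 8 i \sqrt{6} - 407 = -407 - 8 i \sqrt{6}$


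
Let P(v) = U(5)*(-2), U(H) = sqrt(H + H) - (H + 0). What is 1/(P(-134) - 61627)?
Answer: -61617/3796654649 + 2*sqrt(10)/3796654649 ≈ -1.6228e-5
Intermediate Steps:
U(H) = -H + sqrt(2)*sqrt(H) (U(H) = sqrt(2*H) - H = sqrt(2)*sqrt(H) - H = -H + sqrt(2)*sqrt(H))
P(v) = 10 - 2*sqrt(10) (P(v) = (-1*5 + sqrt(2)*sqrt(5))*(-2) = (-5 + sqrt(10))*(-2) = 10 - 2*sqrt(10))
1/(P(-134) - 61627) = 1/((10 - 2*sqrt(10)) - 61627) = 1/(-61617 - 2*sqrt(10))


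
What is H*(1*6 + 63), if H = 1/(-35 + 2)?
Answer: -23/11 ≈ -2.0909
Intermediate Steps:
H = -1/33 (H = 1/(-33) = -1/33 ≈ -0.030303)
H*(1*6 + 63) = -(1*6 + 63)/33 = -(6 + 63)/33 = -1/33*69 = -23/11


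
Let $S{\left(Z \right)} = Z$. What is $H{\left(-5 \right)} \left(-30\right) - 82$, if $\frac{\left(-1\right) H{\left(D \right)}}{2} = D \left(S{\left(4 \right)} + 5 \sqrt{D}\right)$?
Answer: $-1282 - 1500 i \sqrt{5} \approx -1282.0 - 3354.1 i$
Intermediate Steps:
$H{\left(D \right)} = - 2 D \left(4 + 5 \sqrt{D}\right)$
$H{\left(-5 \right)} \left(-30\right) - 82 = \left(- 10 \left(-5\right)^{\frac{3}{2}} - -40\right) \left(-30\right) - 82 = \left(- 10 \left(- 5 i \sqrt{5}\right) + 40\right) \left(-30\right) - 82 = \left(50 i \sqrt{5} + 40\right) \left(-30\right) - 82 = \left(40 + 50 i \sqrt{5}\right) \left(-30\right) - 82 = \left(-1200 - 1500 i \sqrt{5}\right) - 82 = -1282 - 1500 i \sqrt{5}$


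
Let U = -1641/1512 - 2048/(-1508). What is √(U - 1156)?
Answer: I*√1159035177482/31668 ≈ 33.996*I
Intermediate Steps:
U = 51829/190008 (U = -1641*1/1512 - 2048*(-1/1508) = -547/504 + 512/377 = 51829/190008 ≈ 0.27277)
√(U - 1156) = √(51829/190008 - 1156) = √(-219597419/190008) = I*√1159035177482/31668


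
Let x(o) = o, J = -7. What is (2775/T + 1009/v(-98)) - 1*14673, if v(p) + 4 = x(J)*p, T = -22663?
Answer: -226767349301/15456166 ≈ -14672.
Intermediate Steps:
v(p) = -4 - 7*p
(2775/T + 1009/v(-98)) - 1*14673 = (2775/(-22663) + 1009/(-4 - 7*(-98))) - 1*14673 = (2775*(-1/22663) + 1009/(-4 + 686)) - 14673 = (-2775/22663 + 1009/682) - 14673 = 20974417/15456166 - 14673 = -226767349301/15456166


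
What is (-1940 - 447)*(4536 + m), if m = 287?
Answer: -11512501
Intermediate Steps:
(-1940 - 447)*(4536 + m) = (-1940 - 447)*(4536 + 287) = -2387*4823 = -11512501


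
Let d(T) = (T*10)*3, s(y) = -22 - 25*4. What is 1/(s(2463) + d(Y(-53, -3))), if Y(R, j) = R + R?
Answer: -1/3302 ≈ -0.00030285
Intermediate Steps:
Y(R, j) = 2*R
s(y) = -122 (s(y) = -22 - 100 = -122)
d(T) = 30*T (d(T) = (10*T)*3 = 30*T)
1/(s(2463) + d(Y(-53, -3))) = 1/(-122 + 30*(2*(-53))) = 1/(-122 + 30*(-106)) = 1/(-122 - 3180) = 1/(-3302) = -1/3302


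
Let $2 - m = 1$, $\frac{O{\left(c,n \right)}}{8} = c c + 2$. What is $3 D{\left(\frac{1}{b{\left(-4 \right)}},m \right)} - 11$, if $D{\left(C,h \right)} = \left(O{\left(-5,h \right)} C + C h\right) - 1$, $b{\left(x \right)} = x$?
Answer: $- \frac{707}{4} \approx -176.75$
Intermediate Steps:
$O{\left(c,n \right)} = 16 + 8 c^{2}$ ($O{\left(c,n \right)} = 8 \left(c c + 2\right) = 8 \left(c^{2} + 2\right) = 8 \left(2 + c^{2}\right) = 16 + 8 c^{2}$)
$m = 1$ ($m = 2 - 1 = 1$)
$D{\left(C,h \right)} = -1 + 216 C + C h$ ($D{\left(C,h \right)} = \left(\left(16 + 8 \left(-5\right)^{2}\right) C + C h\right) - 1 = \left(\left(16 + 8 \cdot 25\right) C + C h\right) - 1 = \left(\left(16 + 200\right) C + C h\right) - 1 = \left(216 C + C h\right) - 1 = -1 + 216 C + C h$)
$3 D{\left(\frac{1}{b{\left(-4 \right)}},m \right)} - 11 = 3 \left(-1 + \frac{216}{-4} + \frac{1}{-4} \cdot 1\right) - 11 = 3 \left(-1 + 216 \left(- \frac{1}{4}\right) - \frac{1}{4}\right) - 11 = 3 \left(-1 - 54 - \frac{1}{4}\right) - 11 = 3 \left(- \frac{221}{4}\right) - 11 = - \frac{663}{4} - 11 = - \frac{707}{4}$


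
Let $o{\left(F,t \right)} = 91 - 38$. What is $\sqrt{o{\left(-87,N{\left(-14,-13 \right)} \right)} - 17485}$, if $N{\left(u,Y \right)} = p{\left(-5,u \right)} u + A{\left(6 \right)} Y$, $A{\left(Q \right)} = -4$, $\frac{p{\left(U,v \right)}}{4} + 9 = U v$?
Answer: $2 i \sqrt{4358} \approx 132.03 i$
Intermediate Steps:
$p{\left(U,v \right)} = -36 + 4 U v$
$N{\left(u,Y \right)} = - 4 Y + u \left(-36 - 20 u\right)$ ($N{\left(u,Y \right)} = \left(-36 + 4 \left(-5\right) u\right) u - 4 Y = \left(-36 - 20 u\right) u - 4 Y = u \left(-36 - 20 u\right) - 4 Y = - 4 Y + u \left(-36 - 20 u\right)$)
$o{\left(F,t \right)} = 53$ ($o{\left(F,t \right)} = 91 - 38 = 53$)
$\sqrt{o{\left(-87,N{\left(-14,-13 \right)} \right)} - 17485} = \sqrt{53 - 17485} = \sqrt{-17432} = 2 i \sqrt{4358}$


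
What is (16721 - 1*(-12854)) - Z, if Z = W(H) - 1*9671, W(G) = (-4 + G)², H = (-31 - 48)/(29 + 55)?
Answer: 276747551/7056 ≈ 39222.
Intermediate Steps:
H = -79/84 ≈ -0.94048
Z = -68066351/7056 (Z = (-4 - 79/84)² - 1*9671 = (-415/84)² - 9671 = 172225/7056 - 9671 = -68066351/7056 ≈ -9646.6)
(16721 - 1*(-12854)) - Z = (16721 - 1*(-12854)) - 1*(-68066351/7056) = (16721 + 12854) + 68066351/7056 = 29575 + 68066351/7056 = 276747551/7056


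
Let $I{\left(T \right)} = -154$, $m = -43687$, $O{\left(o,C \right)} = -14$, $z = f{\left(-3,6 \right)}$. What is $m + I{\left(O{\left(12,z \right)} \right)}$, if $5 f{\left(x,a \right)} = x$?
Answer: $-43841$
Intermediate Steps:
$f{\left(x,a \right)} = \frac{x}{5}$
$z = - \frac{3}{5}$ ($z = \frac{1}{5} \left(-3\right) = - \frac{3}{5} \approx -0.6$)
$m + I{\left(O{\left(12,z \right)} \right)} = -43687 - 154 = -43841$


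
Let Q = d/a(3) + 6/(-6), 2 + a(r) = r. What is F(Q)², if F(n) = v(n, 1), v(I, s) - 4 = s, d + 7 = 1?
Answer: 25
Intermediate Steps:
d = -6 (d = -7 + 1 = -6)
a(r) = -2 + r
v(I, s) = 4 + s
Q = -7 (Q = -6/(-2 + 3) + 6/(-6) = -6/1 + 6*(-⅙) = -6*1 - 1 = -6 - 1 = -7)
F(n) = 5 (F(n) = 4 + 1 = 5)
F(Q)² = 5² = 25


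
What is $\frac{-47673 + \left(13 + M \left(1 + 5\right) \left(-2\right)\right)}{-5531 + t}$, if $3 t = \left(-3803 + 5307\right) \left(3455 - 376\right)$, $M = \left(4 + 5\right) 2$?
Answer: $- \frac{143628}{4614223} \approx -0.031127$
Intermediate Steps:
$M = 18$ ($M = 9 \cdot 2 = 18$)
$t = \frac{4630816}{3}$ ($t = \frac{\left(-3803 + 5307\right) \left(3455 - 376\right)}{3} = \frac{1504 \cdot 3079}{3} = \frac{1}{3} \cdot 4630816 = \frac{4630816}{3} \approx 1.5436 \cdot 10^{6}$)
$\frac{-47673 + \left(13 + M \left(1 + 5\right) \left(-2\right)\right)}{-5531 + t} = \frac{-47673 + \left(13 + 18 \left(1 + 5\right) \left(-2\right)\right)}{-5531 + \frac{4630816}{3}} = \frac{-47673 + \left(13 + 18 \cdot 6 \left(-2\right)\right)}{\frac{4614223}{3}} = \left(-47673 + \left(13 + 18 \left(-12\right)\right)\right) \frac{3}{4614223} = \left(-47673 + \left(13 - 216\right)\right) \frac{3}{4614223} = \left(-47673 - 203\right) \frac{3}{4614223} = \left(-47876\right) \frac{3}{4614223} = - \frac{143628}{4614223}$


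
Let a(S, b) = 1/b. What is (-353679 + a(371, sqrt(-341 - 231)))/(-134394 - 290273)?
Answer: 353679/424667 + I*sqrt(143)/121454762 ≈ 0.83284 + 9.8459e-8*I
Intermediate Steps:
(-353679 + a(371, sqrt(-341 - 231)))/(-134394 - 290273) = (-353679 + 1/(sqrt(-341 - 231)))/(-134394 - 290273) = (-353679 + 1/(sqrt(-572)))/(-424667) = (-353679 + 1/(2*I*sqrt(143)))*(-1/424667) = (-353679 - I*sqrt(143)/286)*(-1/424667) = 353679/424667 + I*sqrt(143)/121454762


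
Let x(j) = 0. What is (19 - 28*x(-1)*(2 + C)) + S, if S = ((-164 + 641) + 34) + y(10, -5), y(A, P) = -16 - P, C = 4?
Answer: 519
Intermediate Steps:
S = 500 (S = ((-164 + 641) + 34) + (-16 - 1*(-5)) = (477 + 34) + (-16 + 5) = 511 - 11 = 500)
(19 - 28*x(-1)*(2 + C)) + S = (19 - 0*(2 + 4)) + 500 = (19 - 0*6) + 500 = (19 - 28*0) + 500 = (19 + 0) + 500 = 19 + 500 = 519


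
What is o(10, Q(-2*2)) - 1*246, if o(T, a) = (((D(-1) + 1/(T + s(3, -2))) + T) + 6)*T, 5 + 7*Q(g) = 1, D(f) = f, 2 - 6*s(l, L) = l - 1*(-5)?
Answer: -854/9 ≈ -94.889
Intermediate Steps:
s(l, L) = -½ - l/6 (s(l, L) = ⅓ - (l - 1*(-5))/6 = ⅓ - (l + 5)/6 = ⅓ - (5 + l)/6 = ⅓ + (-⅚ - l/6) = -½ - l/6)
Q(g) = -4/7 (Q(g) = -5/7 + (⅐)*1 = -5/7 + ⅐ = -4/7)
o(T, a) = T*(5 + T + 1/(-1 + T)) (o(T, a) = (((-1 + 1/(T + (-½ - ⅙*3))) + T) + 6)*T = (((-1 + 1/(T + (-½ - ½))) + T) + 6)*T = (((-1 + 1/(T - 1)) + T) + 6)*T = (((-1 + 1/(-1 + T)) + T) + 6)*T = ((-1 + T + 1/(-1 + T)) + 6)*T = (5 + T + 1/(-1 + T))*T = T*(5 + T + 1/(-1 + T)))
o(10, Q(-2*2)) - 1*246 = 10*(-4 + 10² + 4*10)/(-1 + 10) - 1*246 = 10*(-4 + 100 + 40)/9 - 246 = 10*(⅑)*136 - 246 = 1360/9 - 246 = -854/9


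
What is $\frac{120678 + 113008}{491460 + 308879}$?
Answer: $\frac{233686}{800339} \approx 0.29198$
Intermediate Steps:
$\frac{120678 + 113008}{491460 + 308879} = \frac{233686}{800339}$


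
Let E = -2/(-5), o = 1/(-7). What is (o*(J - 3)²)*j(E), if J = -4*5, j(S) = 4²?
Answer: -8464/7 ≈ -1209.1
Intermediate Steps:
o = -⅐ ≈ -0.14286
E = ⅖ (E = -2*(-⅕) = ⅖ ≈ 0.40000)
j(S) = 16
J = -20
(o*(J - 3)²)*j(E) = -(-20 - 3)²/7*16 = -⅐*(-23)²*16 = -⅐*529*16 = -529/7*16 = -8464/7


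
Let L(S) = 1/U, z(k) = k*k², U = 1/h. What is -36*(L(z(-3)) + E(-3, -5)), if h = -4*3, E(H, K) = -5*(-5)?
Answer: -468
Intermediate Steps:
E(H, K) = 25
h = -12
U = -1/12 (U = 1/(-12) = -1/12 ≈ -0.083333)
z(k) = k³
L(S) = -12 (L(S) = 1/(-1/12) = -12)
-36*(L(z(-3)) + E(-3, -5)) = -36*(-12 + 25) = -36*13 = -468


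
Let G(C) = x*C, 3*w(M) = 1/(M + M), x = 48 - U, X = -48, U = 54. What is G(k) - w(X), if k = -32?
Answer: 55297/288 ≈ 192.00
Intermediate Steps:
x = -6 (x = 48 - 1*54 = 48 - 54 = -6)
w(M) = 1/(6*M) (w(M) = 1/(3*(M + M)) = 1/(3*((2*M))) = (1/(2*M))/3 = 1/(6*M))
G(C) = -6*C
G(k) - w(X) = -6*(-32) - 1/(6*(-48)) = 192 - (-1)/(6*48) = 192 - 1*(-1/288) = 192 + 1/288 = 55297/288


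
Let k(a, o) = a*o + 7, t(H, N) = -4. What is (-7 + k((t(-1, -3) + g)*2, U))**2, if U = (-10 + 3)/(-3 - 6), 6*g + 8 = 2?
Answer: 4900/81 ≈ 60.494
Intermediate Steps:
g = -1 (g = -4/3 + (1/6)*2 = -4/3 + 1/3 = -1)
U = 7/9 (U = -7/(-9) = -7*(-1/9) = 7/9 ≈ 0.77778)
k(a, o) = 7 + a*o
(-7 + k((t(-1, -3) + g)*2, U))**2 = (-7 + (7 + ((-4 - 1)*2)*(7/9)))**2 = (-7 + (7 - 5*2*(7/9)))**2 = (-7 + (7 - 10*7/9))**2 = (-7 + (7 - 70/9))**2 = (-7 - 7/9)**2 = (-70/9)**2 = 4900/81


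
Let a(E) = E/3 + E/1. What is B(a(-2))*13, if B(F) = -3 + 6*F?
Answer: -247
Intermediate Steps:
a(E) = 4*E/3 (a(E) = E*(⅓) + E*1 = E/3 + E = 4*E/3)
B(a(-2))*13 = (-3 + 6*((4/3)*(-2)))*13 = (-3 + 6*(-8/3))*13 = (-3 - 16)*13 = -19*13 = -247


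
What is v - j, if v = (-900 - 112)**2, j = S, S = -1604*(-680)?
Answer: -66576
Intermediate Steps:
S = 1090720
j = 1090720
v = 1024144 (v = (-1012)**2 = 1024144)
v - j = 1024144 - 1*1090720 = 1024144 - 1090720 = -66576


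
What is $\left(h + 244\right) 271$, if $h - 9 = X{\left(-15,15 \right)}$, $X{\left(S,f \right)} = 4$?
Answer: $69647$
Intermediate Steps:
$h = 13$ ($h = 9 + 4 = 13$)
$\left(h + 244\right) 271 = \left(13 + 244\right) 271 = 257 \cdot 271 = 69647$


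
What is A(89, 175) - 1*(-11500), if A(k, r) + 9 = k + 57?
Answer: 11637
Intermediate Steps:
A(k, r) = 48 + k (A(k, r) = -9 + (k + 57) = -9 + (57 + k) = 48 + k)
A(89, 175) - 1*(-11500) = (48 + 89) - 1*(-11500) = 137 + 11500 = 11637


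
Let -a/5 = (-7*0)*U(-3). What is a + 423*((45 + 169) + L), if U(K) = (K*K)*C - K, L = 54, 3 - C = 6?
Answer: 113364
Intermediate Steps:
C = -3 (C = 3 - 1*6 = 3 - 6 = -3)
U(K) = -K - 3*K² (U(K) = (K*K)*(-3) - K = K²*(-3) - K = -3*K² - K = -K - 3*K²)
a = 0 (a = -5*(-7*0)*(-1*(-3)*(1 + 3*(-3))) = -0*(-1*(-3)*(1 - 9)) = -0*(-1*(-3)*(-8)) = -0*(-24) = -5*0 = 0)
a + 423*((45 + 169) + L) = 0 + 423*((45 + 169) + 54) = 0 + 423*(214 + 54) = 0 + 423*268 = 0 + 113364 = 113364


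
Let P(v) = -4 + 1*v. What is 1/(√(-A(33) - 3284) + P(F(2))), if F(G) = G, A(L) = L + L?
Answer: -1/1677 - 5*I*√134/3354 ≈ -0.0005963 - 0.017257*I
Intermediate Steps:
A(L) = 2*L
P(v) = -4 + v
1/(√(-A(33) - 3284) + P(F(2))) = 1/(√(-2*33 - 3284) + (-4 + 2)) = 1/(√(-1*66 - 3284) - 2) = 1/(√(-66 - 3284) - 2) = 1/(√(-3350) - 2) = 1/(5*I*√134 - 2) = 1/(-2 + 5*I*√134)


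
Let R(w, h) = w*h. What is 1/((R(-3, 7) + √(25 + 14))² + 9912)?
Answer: 866/8993739 + 7*√39/17987478 ≈ 9.8719e-5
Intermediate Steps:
R(w, h) = h*w
1/((R(-3, 7) + √(25 + 14))² + 9912) = 1/((7*(-3) + √(25 + 14))² + 9912) = 1/((-21 + √39)² + 9912) = 1/(9912 + (-21 + √39)²)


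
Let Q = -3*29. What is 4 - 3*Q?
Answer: 265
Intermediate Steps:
Q = -87
4 - 3*Q = 4 - 3*(-87) = 4 + 261 = 265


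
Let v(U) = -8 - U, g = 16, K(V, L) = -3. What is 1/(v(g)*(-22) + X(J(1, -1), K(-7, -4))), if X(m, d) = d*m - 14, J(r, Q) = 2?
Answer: 1/508 ≈ 0.0019685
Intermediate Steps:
X(m, d) = -14 + d*m
1/(v(g)*(-22) + X(J(1, -1), K(-7, -4))) = 1/((-8 - 1*16)*(-22) + (-14 - 3*2)) = 1/((-8 - 16)*(-22) + (-14 - 6)) = 1/(-24*(-22) - 20) = 1/(528 - 20) = 1/508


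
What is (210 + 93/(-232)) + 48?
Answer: 59763/232 ≈ 257.60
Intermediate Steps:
(210 + 93/(-232)) + 48 = (210 + 93*(-1/232)) + 48 = (210 - 93/232) + 48 = 48627/232 + 48 = 59763/232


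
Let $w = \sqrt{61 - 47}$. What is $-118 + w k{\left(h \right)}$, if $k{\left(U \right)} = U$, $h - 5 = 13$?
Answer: $-118 + 18 \sqrt{14} \approx -50.65$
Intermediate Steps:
$h = 18$ ($h = 5 + 13 = 18$)
$w = \sqrt{14}$ ($w = \sqrt{61 - 47} = \sqrt{14} \approx 3.7417$)
$-118 + w k{\left(h \right)} = -118 + \sqrt{14} \cdot 18 = -118 + 18 \sqrt{14}$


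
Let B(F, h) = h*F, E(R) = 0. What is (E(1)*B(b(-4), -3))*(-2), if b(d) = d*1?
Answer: 0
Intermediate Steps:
b(d) = d
B(F, h) = F*h
(E(1)*B(b(-4), -3))*(-2) = (0*(-4*(-3)))*(-2) = (0*12)*(-2) = 0*(-2) = 0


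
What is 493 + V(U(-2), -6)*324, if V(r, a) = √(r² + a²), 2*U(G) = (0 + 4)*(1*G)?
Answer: 493 + 648*√13 ≈ 2829.4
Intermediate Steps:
U(G) = 2*G (U(G) = ((0 + 4)*(1*G))/2 = (4*G)/2 = 2*G)
V(r, a) = √(a² + r²)
493 + V(U(-2), -6)*324 = 493 + √((-6)² + (2*(-2))²)*324 = 493 + √(36 + (-4)²)*324 = 493 + √(36 + 16)*324 = 493 + √52*324 = 493 + (2*√13)*324 = 493 + 648*√13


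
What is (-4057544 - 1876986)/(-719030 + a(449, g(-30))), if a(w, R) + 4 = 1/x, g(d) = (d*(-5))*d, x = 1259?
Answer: 1494314654/181052761 ≈ 8.2535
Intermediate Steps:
g(d) = -5*d² (g(d) = (-5*d)*d = -5*d²)
a(w, R) = -5035/1259 (a(w, R) = -4 + 1/1259 = -5035/1259)
(-4057544 - 1876986)/(-719030 + a(449, g(-30))) = (-4057544 - 1876986)/(-719030 - 5035/1259) = -5934530/(-905263805/1259) = -5934530*(-1259/905263805) = 1494314654/181052761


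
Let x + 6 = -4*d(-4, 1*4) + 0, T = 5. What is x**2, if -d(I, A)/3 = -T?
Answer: 4356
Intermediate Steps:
d(I, A) = 15 (d(I, A) = -(-3)*5 = -3*(-5) = 15)
x = -66 (x = -6 + (-4*15 + 0) = -6 + (-60 + 0) = -6 - 60 = -66)
x**2 = (-66)**2 = 4356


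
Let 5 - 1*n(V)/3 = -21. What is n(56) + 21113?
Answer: 21191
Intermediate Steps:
n(V) = 78 (n(V) = 15 - 3*(-21) = 15 + 63 = 78)
n(56) + 21113 = 78 + 21113 = 21191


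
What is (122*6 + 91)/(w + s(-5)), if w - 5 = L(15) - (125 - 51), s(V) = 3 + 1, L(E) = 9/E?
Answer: -4115/322 ≈ -12.780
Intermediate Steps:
s(V) = 4
w = -342/5 (w = 5 + (9/15 - (125 - 51)) = 5 + (9*(1/15) - 1*74) = 5 + (⅗ - 74) = 5 - 367/5 = -342/5 ≈ -68.400)
(122*6 + 91)/(w + s(-5)) = (122*6 + 91)/(-342/5 + 4) = (732 + 91)/(-322/5) = 823*(-5/322) = -4115/322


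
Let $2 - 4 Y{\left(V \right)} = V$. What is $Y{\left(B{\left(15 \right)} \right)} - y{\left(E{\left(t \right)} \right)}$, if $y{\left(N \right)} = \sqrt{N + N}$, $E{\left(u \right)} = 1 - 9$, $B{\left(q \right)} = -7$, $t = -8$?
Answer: $\frac{9}{4} - 4 i \approx 2.25 - 4.0 i$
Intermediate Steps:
$Y{\left(V \right)} = \frac{1}{2} - \frac{V}{4}$
$E{\left(u \right)} = -8$ ($E{\left(u \right)} = 1 - 9 = -8$)
$y{\left(N \right)} = \sqrt{2} \sqrt{N}$ ($y{\left(N \right)} = \sqrt{2 N} = \sqrt{2} \sqrt{N}$)
$Y{\left(B{\left(15 \right)} \right)} - y{\left(E{\left(t \right)} \right)} = \left(\frac{1}{2} - - \frac{7}{4}\right) - \sqrt{2} \sqrt{-8} = \left(\frac{1}{2} + \frac{7}{4}\right) - \sqrt{2} \cdot 2 i \sqrt{2} = \frac{9}{4} - 4 i$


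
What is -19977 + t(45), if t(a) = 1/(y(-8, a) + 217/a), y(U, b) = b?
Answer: -44788389/2242 ≈ -19977.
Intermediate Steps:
t(a) = 1/(a + 217/a)
-19977 + t(45) = -19977 + 45/(217 + 45**2) = -19977 + 45/(217 + 2025) = -19977 + 45/2242 = -44788389/2242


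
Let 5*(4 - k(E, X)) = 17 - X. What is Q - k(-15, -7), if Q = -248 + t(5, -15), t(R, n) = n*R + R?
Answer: -1586/5 ≈ -317.20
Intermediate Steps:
t(R, n) = R + R*n (t(R, n) = R*n + R = R + R*n)
k(E, X) = 3/5 + X/5 (k(E, X) = 4 - (17 - X)/5 = 4 + (-17/5 + X/5) = 3/5 + X/5)
Q = -318 (Q = -248 + 5*(1 - 15) = -248 + 5*(-14) = -248 - 70 = -318)
Q - k(-15, -7) = -318 - (3/5 + (1/5)*(-7)) = -318 - (3/5 - 7/5) = -318 - 1*(-4/5) = -318 + 4/5 = -1586/5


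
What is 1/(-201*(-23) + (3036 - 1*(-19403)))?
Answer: 1/27062 ≈ 3.6952e-5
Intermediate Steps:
1/(-201*(-23) + (3036 - 1*(-19403))) = 1/(4623 + (3036 + 19403)) = 1/(4623 + 22439) = 1/27062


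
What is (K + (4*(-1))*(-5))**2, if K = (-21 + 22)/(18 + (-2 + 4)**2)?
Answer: 194481/484 ≈ 401.82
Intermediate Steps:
K = 1/22 (K = 1/(18 + 2**2) = 1/(18 + 4) = 1/22 ≈ 0.045455)
(K + (4*(-1))*(-5))**2 = (1/22 + (4*(-1))*(-5))**2 = (1/22 - 4*(-5))**2 = (1/22 + 20)**2 = (441/22)**2 = 194481/484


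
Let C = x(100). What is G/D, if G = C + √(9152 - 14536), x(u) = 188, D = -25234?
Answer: -94/12617 - I*√1346/12617 ≈ -0.0074503 - 0.0029078*I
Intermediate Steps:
C = 188
G = 188 + 2*I*√1346 (G = 188 + √(9152 - 14536) = 188 + √(-5384) = 188 + 2*I*√1346 ≈ 188.0 + 73.376*I)
G/D = (188 + 2*I*√1346)/(-25234) = (188 + 2*I*√1346)*(-1/25234) = -94/12617 - I*√1346/12617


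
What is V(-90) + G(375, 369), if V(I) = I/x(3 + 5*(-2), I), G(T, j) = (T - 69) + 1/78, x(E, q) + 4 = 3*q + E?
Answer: 6714209/21918 ≈ 306.33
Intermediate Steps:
x(E, q) = -4 + E + 3*q (x(E, q) = -4 + (3*q + E) = -4 + (E + 3*q) = -4 + E + 3*q)
G(T, j) = -5381/78 + T (G(T, j) = (-69 + T) + 1/78 = -5381/78 + T)
V(I) = I/(-11 + 3*I) (V(I) = I/(-4 + (3 + 5*(-2)) + 3*I) = I/(-4 + (3 - 10) + 3*I) = I/(-4 - 7 + 3*I) = I/(-11 + 3*I))
V(-90) + G(375, 369) = -90/(-11 + 3*(-90)) + (-5381/78 + 375) = -90/(-11 - 270) + 23869/78 = -90/(-281) + 23869/78 = -90*(-1/281) + 23869/78 = 90/281 + 23869/78 = 6714209/21918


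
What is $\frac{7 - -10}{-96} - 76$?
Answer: $- \frac{7313}{96} \approx -76.177$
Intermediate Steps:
$\frac{7 - -10}{-96} - 76 = \left(7 + 10\right) \left(- \frac{1}{96}\right) - 76 = 17 \left(- \frac{1}{96}\right) - 76 = - \frac{17}{96} - 76 = - \frac{7313}{96}$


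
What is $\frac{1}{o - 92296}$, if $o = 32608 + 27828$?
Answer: $- \frac{1}{31860} \approx -3.1387 \cdot 10^{-5}$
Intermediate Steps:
$o = 60436$
$\frac{1}{o - 92296} = \frac{1}{60436 - 92296} = \frac{1}{-31860} = - \frac{1}{31860}$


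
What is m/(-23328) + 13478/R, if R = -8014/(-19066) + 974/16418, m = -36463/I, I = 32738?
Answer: 402758724485118900383/14333361000257088 ≈ 28099.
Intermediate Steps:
m = -36463/32738 ≈ -1.1138
R = 37536034/78256397 (R = -8014*(-1/19066) + 974*(1/16418) = 4007/9533 + 487/8209 = 37536034/78256397 ≈ 0.47965)
m/(-23328) + 13478/R = -36463/32738/(-23328) + 13478/(37536034/78256397) = -36463/32738*(-1/23328) + 13478*(78256397/37536034) = 36463/763712064 + 527369859383/18768017 = 402758724485118900383/14333361000257088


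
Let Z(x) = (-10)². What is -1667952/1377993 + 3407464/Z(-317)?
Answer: 391274562046/11483275 ≈ 34073.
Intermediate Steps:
Z(x) = 100
-1667952/1377993 + 3407464/Z(-317) = -1667952/1377993 + 3407464/100 = -1667952*1/1377993 + 3407464*(1/100) = -555984/459331 + 851866/25 = 391274562046/11483275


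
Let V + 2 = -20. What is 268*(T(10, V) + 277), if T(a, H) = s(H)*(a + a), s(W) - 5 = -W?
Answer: 218956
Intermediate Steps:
V = -22 (V = -2 - 20 = -22)
s(W) = 5 - W
T(a, H) = 2*a*(5 - H) (T(a, H) = (5 - H)*(a + a) = (5 - H)*(2*a) = 2*a*(5 - H))
268*(T(10, V) + 277) = 268*(2*10*(5 - 1*(-22)) + 277) = 268*(2*10*(5 + 22) + 277) = 268*(2*10*27 + 277) = 268*(540 + 277) = 268*817 = 218956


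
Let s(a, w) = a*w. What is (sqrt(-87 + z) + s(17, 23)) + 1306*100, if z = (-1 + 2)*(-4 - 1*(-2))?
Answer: 130991 + I*sqrt(89) ≈ 1.3099e+5 + 9.434*I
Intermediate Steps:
z = -2 (z = 1*(-4 + 2) = 1*(-2) = -2)
(sqrt(-87 + z) + s(17, 23)) + 1306*100 = (sqrt(-87 - 2) + 17*23) + 1306*100 = (sqrt(-89) + 391) + 130600 = (I*sqrt(89) + 391) + 130600 = (391 + I*sqrt(89)) + 130600 = 130991 + I*sqrt(89)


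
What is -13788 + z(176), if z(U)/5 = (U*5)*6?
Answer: 12612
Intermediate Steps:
z(U) = 150*U (z(U) = 5*((U*5)*6) = 5*((5*U)*6) = 5*(30*U) = 150*U)
-13788 + z(176) = -13788 + 150*176 = -13788 + 26400 = 12612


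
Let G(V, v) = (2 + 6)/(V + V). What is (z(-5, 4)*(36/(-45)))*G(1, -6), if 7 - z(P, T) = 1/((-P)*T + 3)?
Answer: -512/23 ≈ -22.261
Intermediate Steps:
G(V, v) = 4/V (G(V, v) = 8/((2*V)) = 8*(1/(2*V)) = 4/V)
z(P, T) = 7 - 1/(3 - P*T) (z(P, T) = 7 - 1/((-P)*T + 3) = 7 - 1/(-P*T + 3) = 7 - 1/(3 - P*T))
(z(-5, 4)*(36/(-45)))*G(1, -6) = (((-20 + 7*(-5)*4)/(-3 - 5*4))*(36/(-45)))*(4/1) = (((-20 - 140)/(-3 - 20))*(36*(-1/45)))*(4*1) = ((-160/(-23))*(-⅘))*4 = (-1/23*(-160)*(-⅘))*4 = ((160/23)*(-⅘))*4 = -128/23*4 = -512/23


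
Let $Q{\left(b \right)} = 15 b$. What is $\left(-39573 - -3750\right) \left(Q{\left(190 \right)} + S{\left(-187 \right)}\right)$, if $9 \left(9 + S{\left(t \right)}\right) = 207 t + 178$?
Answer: $\frac{154779242}{3} \approx 5.1593 \cdot 10^{7}$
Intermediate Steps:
$S{\left(t \right)} = \frac{97}{9} + 23 t$ ($S{\left(t \right)} = -9 + \frac{207 t + 178}{9} = -9 + \frac{178 + 207 t}{9} = -9 + \left(\frac{178}{9} + 23 t\right) = \frac{97}{9} + 23 t$)
$\left(-39573 - -3750\right) \left(Q{\left(190 \right)} + S{\left(-187 \right)}\right) = \left(-39573 - -3750\right) \left(15 \cdot 190 + \left(\frac{97}{9} + 23 \left(-187\right)\right)\right) = \left(-39573 + 3750\right) \left(2850 + \left(\frac{97}{9} - 4301\right)\right) = - 35823 \left(2850 - \frac{38612}{9}\right) = \left(-35823\right) \left(- \frac{12962}{9}\right) = \frac{154779242}{3}$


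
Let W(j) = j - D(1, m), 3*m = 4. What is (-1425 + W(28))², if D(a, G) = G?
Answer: 17598025/9 ≈ 1.9553e+6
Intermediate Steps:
m = 4/3 (m = (⅓)*4 = 4/3 ≈ 1.3333)
W(j) = -4/3 + j (W(j) = j - 1*4/3 = j - 4/3 = -4/3 + j)
(-1425 + W(28))² = (-1425 + (-4/3 + 28))² = (-1425 + 80/3)² = (-4195/3)² = 17598025/9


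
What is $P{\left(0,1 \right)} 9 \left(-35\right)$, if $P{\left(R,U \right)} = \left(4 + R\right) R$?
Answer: $0$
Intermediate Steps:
$P{\left(R,U \right)} = R \left(4 + R\right)$
$P{\left(0,1 \right)} 9 \left(-35\right) = 0 \left(4 + 0\right) 9 \left(-35\right) = 0 \cdot 4 \cdot 9 \left(-35\right) = 0 \cdot 9 \left(-35\right) = 0 \left(-35\right) = 0$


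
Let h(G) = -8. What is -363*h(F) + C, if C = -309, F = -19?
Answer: 2595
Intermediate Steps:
-363*h(F) + C = -363*(-8) - 309 = 2904 - 309 = 2595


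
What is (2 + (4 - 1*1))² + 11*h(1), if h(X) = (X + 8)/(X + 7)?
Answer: 299/8 ≈ 37.375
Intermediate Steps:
h(X) = (8 + X)/(7 + X)
(2 + (4 - 1*1))² + 11*h(1) = (2 + (4 - 1*1))² + 11*((8 + 1)/(7 + 1)) = (2 + (4 - 1))² + 11*(9/8) = (2 + 3)² + 11*((⅛)*9) = 5² + 11*(9/8) = 25 + 99/8 = 299/8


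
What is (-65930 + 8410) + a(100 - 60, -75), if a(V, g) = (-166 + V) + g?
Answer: -57721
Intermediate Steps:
a(V, g) = -166 + V + g
(-65930 + 8410) + a(100 - 60, -75) = (-65930 + 8410) + (-166 + (100 - 60) - 75) = -57520 + (-166 + 40 - 75) = -57520 - 201 = -57721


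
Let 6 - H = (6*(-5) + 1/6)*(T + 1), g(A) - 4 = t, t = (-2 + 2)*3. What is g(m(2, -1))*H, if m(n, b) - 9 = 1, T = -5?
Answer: -1360/3 ≈ -453.33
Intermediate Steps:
m(n, b) = 10 (m(n, b) = 9 + 1 = 10)
t = 0 (t = 0*3 = 0)
g(A) = 4 (g(A) = 4 + 0 = 4)
H = -340/3 (H = 6 - (6*(-5) + 1/6)*(-5 + 1) = 6 - (-30 + 1/6)*(-4) = 6 - (-179)*(-4)/6 = 6 - 1*358/3 = 6 - 358/3 = -340/3 ≈ -113.33)
g(m(2, -1))*H = 4*(-340/3) = -1360/3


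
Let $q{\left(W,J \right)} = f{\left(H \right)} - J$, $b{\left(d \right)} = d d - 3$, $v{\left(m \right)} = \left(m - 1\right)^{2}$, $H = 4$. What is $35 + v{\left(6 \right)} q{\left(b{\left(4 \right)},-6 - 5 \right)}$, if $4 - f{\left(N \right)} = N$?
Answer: $310$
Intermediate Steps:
$f{\left(N \right)} = 4 - N$
$v{\left(m \right)} = \left(-1 + m\right)^{2}$
$b{\left(d \right)} = -3 + d^{2}$ ($b{\left(d \right)} = d^{2} - 3 = -3 + d^{2}$)
$q{\left(W,J \right)} = - J$ ($q{\left(W,J \right)} = \left(4 - 4\right) - J = 0 - J = - J$)
$35 + v{\left(6 \right)} q{\left(b{\left(4 \right)},-6 - 5 \right)} = 35 + \left(-1 + 6\right)^{2} \left(- (-6 - 5)\right) = 35 + 5^{2} \left(- (-6 - 5)\right) = 35 + 25 \left(\left(-1\right) \left(-11\right)\right) = 35 + 25 \cdot 11 = 35 + 275 = 310$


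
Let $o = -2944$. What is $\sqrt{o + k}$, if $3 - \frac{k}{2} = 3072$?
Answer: $i \sqrt{9082} \approx 95.3 i$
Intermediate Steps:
$k = -6138$ ($k = 6 - 6144 = -6138$)
$\sqrt{o + k} = \sqrt{-2944 - 6138} = \sqrt{-9082} = i \sqrt{9082}$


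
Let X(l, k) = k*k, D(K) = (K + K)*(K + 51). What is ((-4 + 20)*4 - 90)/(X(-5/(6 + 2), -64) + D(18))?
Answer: -13/3290 ≈ -0.0039514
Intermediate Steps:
D(K) = 2*K*(51 + K) (D(K) = (2*K)*(51 + K) = 2*K*(51 + K))
X(l, k) = k**2
((-4 + 20)*4 - 90)/(X(-5/(6 + 2), -64) + D(18)) = ((-4 + 20)*4 - 90)/((-64)**2 + 2*18*(51 + 18)) = (16*4 - 90)/(4096 + 2*18*69) = (64 - 90)/(4096 + 2484) = -26/6580 = -26*1/6580 = -13/3290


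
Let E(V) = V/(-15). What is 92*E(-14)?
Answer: 1288/15 ≈ 85.867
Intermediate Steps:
E(V) = -V/15 (E(V) = V*(-1/15) = -V/15)
92*E(-14) = 92*(-1/15*(-14)) = 92*(14/15) = 1288/15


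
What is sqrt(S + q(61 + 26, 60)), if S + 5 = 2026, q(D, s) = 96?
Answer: sqrt(2117) ≈ 46.011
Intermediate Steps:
S = 2021 (S = -5 + 2026 = 2021)
sqrt(S + q(61 + 26, 60)) = sqrt(2021 + 96) = sqrt(2117)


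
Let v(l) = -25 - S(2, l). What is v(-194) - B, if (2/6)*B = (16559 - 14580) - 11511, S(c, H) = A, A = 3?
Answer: 28568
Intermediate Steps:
S(c, H) = 3
v(l) = -28 (v(l) = -25 - 1*3 = -25 - 3 = -28)
B = -28596 (B = 3*((16559 - 14580) - 11511) = 3*(1979 - 11511) = 3*(-9532) = -28596)
v(-194) - B = -28 - 1*(-28596) = -28 + 28596 = 28568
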